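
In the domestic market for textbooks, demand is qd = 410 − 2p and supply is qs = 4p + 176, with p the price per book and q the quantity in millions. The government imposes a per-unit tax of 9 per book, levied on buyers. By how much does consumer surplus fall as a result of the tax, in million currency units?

Consumer surplus falls by 1956 million.

Before the tax: set 410 − 2p = 4p + 176 → p* = 39, q* = 332.
With the tax collected from buyers, demand (in seller-price terms) shifts: qd = 410 − 2(p + 9).
Solving gives q = 320 with buyers paying 45 and producers receiving 36 (the 9 wedge).
ΔCS is the trapezoid between Q = 320 and Q = 332 of height 6: ½ · (332 + 320) · 6 = 1956.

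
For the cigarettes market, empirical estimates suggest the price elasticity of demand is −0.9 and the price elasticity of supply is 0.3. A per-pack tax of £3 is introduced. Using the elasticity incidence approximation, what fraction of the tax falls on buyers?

Buyers' share ≈ 0.25.

Incidence ratio: buyers' share ≈ εs / (εs + |εd|) = 0.3 / (0.3 + 0.9) = 0.25.
Supply is the less elastic side, so buyers bear the smaller share.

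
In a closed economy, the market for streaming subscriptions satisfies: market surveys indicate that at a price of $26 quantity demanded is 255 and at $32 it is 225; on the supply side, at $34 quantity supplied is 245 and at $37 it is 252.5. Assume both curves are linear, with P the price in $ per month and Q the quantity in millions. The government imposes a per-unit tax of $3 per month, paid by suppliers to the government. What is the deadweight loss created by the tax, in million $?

Demand slope: (225 − 255)/(32 − 26) = -5, so Qd = 385 − 5P.
Supply slope: (252.5 − 245)/(37 − 34) = 2.5, so Qs = 2.5P + 160.
Without the tax, 385 − 5P = 2.5P + 160 gives 7.5P = 225, so P* = $30 and Q* = 235.
With the tax collected from suppliers, supply shifts: Qs = 2.5(P − 3) + 160.
Solving gives Q = 230 with buyers paying $31 and suppliers receiving $28 (the $3 wedge).
Quantity falls by |ΔQ| = |235 − 230| = 5.
DWL = ½ · t · |ΔQ| = ½ · 3 · 5 = $7.5.

Deadweight loss = $7.5 million.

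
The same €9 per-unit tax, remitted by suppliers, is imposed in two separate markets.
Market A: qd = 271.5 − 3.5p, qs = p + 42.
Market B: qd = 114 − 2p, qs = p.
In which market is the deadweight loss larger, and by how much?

Market A, by €4.5.

Market A: pre-tax p* = €51, q* = 93; post-tax q = 86; deadweight loss = €31.5.
Market B: pre-tax p* = €38, q* = 38; post-tax q = 32; deadweight loss = €27.
Difference: €31.5 vs €27 → market A is larger by €4.5.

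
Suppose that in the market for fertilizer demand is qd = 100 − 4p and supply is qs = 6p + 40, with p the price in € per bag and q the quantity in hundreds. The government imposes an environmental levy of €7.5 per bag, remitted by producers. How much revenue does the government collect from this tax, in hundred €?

Tax revenue = €435 hundred.

Without the tax, 100 − 4p = 6p + 40 gives 10p = 60, so p* = €6 and q* = 76.
With the tax collected from producers, supply shifts: qs = 6(p − 7.5) + 40.
New equilibrium: consumers pay €10.5, producers receive €3, q = 58. (Wedge: pb − ps = 7.5.)
Revenue = t · Q = 7.5 · 58 = €435.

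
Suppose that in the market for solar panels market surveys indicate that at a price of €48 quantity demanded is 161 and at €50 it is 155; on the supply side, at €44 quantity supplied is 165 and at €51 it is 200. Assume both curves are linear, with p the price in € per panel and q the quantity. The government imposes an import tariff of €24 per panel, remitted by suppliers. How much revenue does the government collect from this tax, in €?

Tax revenue = €3000.

Demand slope: (155 − 161)/(50 − 48) = -3, so qd = 305 − 3p.
Supply slope: (200 − 165)/(51 − 44) = 5, so qs = 5p − 55.
Without the tax, 305 − 3p = 5p − 55 gives 8p = 360, so p* = €45 and q* = 170.
With the tax collected from suppliers, supply shifts: qs = 5(p − 24) − 55.
Solving gives q = 125 with buyers paying €60 and suppliers receiving €36 (the €24 wedge).
Revenue = t · Q = 24 · 125 = €3000.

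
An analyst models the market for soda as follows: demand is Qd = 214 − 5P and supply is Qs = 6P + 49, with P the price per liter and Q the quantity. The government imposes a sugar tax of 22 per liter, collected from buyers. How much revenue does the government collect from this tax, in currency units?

Tax revenue = 1738.

Without the tax, 214 − 5P = 6P + 49 gives 11P = 165, so P* = 15 and Q* = 139.
With the tax collected from buyers, demand (in seller-price terms) shifts: Qd = 214 − 5(P + 22).
Solving gives Q = 79 with buyers paying 27 and suppliers receiving 5 (the 22 wedge).
Revenue = t · Q = 22 · 79 = 1738.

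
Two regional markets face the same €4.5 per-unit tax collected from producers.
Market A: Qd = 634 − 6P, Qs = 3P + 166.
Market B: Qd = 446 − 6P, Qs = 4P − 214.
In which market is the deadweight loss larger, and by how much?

Market B, by €4.05.

Market A: pre-tax P* = €52, Q* = 322; post-tax Q = 313; deadweight loss = €20.25.
Market B: pre-tax P* = €66, Q* = 50; post-tax Q = 39.2; deadweight loss = €24.3.
Difference: €20.25 vs €24.3 → market B is larger by €4.05.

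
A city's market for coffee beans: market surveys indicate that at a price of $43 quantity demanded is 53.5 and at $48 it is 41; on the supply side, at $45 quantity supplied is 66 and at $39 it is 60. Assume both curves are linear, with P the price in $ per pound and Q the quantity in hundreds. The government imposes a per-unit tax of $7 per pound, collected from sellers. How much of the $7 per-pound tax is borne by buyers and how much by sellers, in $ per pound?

Demand slope: (41 − 53.5)/(48 − 43) = -2.5, so Qd = 161 − 2.5P.
Supply slope: (60 − 66)/(39 − 45) = 1, so Qs = P + 21.
Before the tax: set 161 − 2.5P = P + 21 → P* = $40, Q* = 61.
With the tax collected from sellers, supply shifts: Qs = (P − 7) + 21.
Solving gives Q = 56 with buyers paying $42 and sellers receiving $35 (the $7 wedge).
Burden on buyers: $2; on sellers: $5. (They sum to $7.)
The less price-elastic side of the market bears the larger share of a per-unit tax.

Buyers bear $2 per pound; sellers bear $5 per pound.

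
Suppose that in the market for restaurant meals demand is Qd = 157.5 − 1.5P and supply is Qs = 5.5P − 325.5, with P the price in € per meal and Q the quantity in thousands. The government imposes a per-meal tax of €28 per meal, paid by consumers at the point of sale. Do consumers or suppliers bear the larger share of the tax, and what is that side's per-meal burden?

Before the tax: set 157.5 − 1.5P = 5.5P − 325.5 → P* = €69, Q* = 54.
With the tax collected from consumers, demand (in seller-price terms) shifts: Qd = 157.5 − 1.5(P + 28).
New equilibrium: consumers pay €91, suppliers receive €63, Q = 21. (Wedge: Pb − Ps = 28.)
Per-meal burden: consumers €22, suppliers €6.
Consumers take the larger share because demand is less price-elastic here (demand slope 1.5 vs supply slope 5.5).

Consumers bear the larger share: €22 per meal.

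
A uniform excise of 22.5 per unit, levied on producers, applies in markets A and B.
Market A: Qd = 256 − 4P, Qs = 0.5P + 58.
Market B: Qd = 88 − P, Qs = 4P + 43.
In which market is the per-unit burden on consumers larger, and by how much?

Market A: pre-tax P* = 44, Q* = 80; post-tax Q = 70; per-unit burden on consumers = 2.5.
Market B: pre-tax P* = 9, Q* = 79; post-tax Q = 61; per-unit burden on consumers = 18.
Difference: 2.5 vs 18 → market B is larger by 15.5.

Market B, by 15.5.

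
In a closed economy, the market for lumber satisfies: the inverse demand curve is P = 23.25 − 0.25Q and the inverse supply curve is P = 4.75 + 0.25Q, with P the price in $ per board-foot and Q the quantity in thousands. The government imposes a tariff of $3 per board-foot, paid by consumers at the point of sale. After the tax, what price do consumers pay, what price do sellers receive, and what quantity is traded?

Consumers pay $15.5; sellers receive $12.5; quantity = 31.

Inverting to Q(P) form: Qd = 93 − 4P; Qs = 4P − 19.
Without the tax, 93 − 4P = 4P − 19 gives 8P = 112, so P* = $14 and Q* = 37.
With the tax collected from consumers, demand (in seller-price terms) shifts: Qd = 93 − 4(P + 3).
Solving gives Q = 31 with consumers paying $15.5 and sellers receiving $12.5 (the $3 wedge).
The less price-elastic side of the market bears the larger share of a per-unit tax.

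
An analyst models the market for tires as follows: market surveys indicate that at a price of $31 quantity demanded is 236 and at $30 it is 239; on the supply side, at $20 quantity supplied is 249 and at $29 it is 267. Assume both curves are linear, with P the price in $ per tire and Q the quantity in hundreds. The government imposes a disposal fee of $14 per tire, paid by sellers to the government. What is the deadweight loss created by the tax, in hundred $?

Demand slope: (239 − 236)/(30 − 31) = -3, so Qd = 329 − 3P.
Supply slope: (267 − 249)/(29 − 20) = 2, so Qs = 2P + 209.
Before the tax: set 329 − 3P = 2P + 209 → P* = $24, Q* = 257.
With the tax collected from sellers, supply shifts: Qs = 2(P − 14) + 209.
New equilibrium: consumers pay $29.6, sellers receive $15.6, Q = 240.2. (Wedge: Pb − Ps = 14.)
Quantity falls by |ΔQ| = |257 − 240.2| = 16.8.
DWL = ½ · t · |ΔQ| = ½ · 14 · 16.8 = $117.6.

Deadweight loss = $117.6 hundred.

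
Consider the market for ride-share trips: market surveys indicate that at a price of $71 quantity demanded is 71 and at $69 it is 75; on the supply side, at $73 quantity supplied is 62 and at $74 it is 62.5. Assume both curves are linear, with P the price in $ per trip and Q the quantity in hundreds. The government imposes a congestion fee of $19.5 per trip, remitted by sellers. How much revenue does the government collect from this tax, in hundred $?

Demand slope: (75 − 71)/(69 − 71) = -2, so Qd = 213 − 2P.
Supply slope: (62.5 − 62)/(74 − 73) = 0.5, so Qs = 0.5P + 25.5.
Before the tax: set 213 − 2P = 0.5P + 25.5 → P* = $75, Q* = 63.
With the tax collected from sellers, supply shifts: Qs = 0.5(P − 19.5) + 25.5.
Solving gives Q = 55.2 with consumers paying $78.9 and sellers receiving $59.4 (the $19.5 wedge).
Revenue = t · Q = 19.5 · 55.2 = $1076.4.

Tax revenue = $1076.4 hundred.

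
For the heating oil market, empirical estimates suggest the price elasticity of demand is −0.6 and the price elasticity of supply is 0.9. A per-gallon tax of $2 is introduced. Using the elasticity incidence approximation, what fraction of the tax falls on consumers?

Consumers' share ≈ 0.6.

Incidence ratio: consumers' share ≈ εs / (εs + |εd|) = 0.9 / (0.9 + 0.6) = 0.6.
Supply is the more elastic side, so consumers bear the larger share.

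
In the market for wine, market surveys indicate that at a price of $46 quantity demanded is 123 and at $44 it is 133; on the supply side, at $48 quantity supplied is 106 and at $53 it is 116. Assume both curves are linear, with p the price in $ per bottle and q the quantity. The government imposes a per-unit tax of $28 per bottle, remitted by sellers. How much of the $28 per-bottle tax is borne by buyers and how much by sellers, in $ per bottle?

Demand slope: (133 − 123)/(44 − 46) = -5, so qd = 353 − 5p.
Supply slope: (116 − 106)/(53 − 48) = 2, so qs = 2p + 10.
Before the tax: set 353 − 5p = 2p + 10 → p* = $49, q* = 108.
With the tax collected from sellers, supply shifts: qs = 2(p − 28) + 10.
New equilibrium: buyers pay $57, sellers receive $29, q = 68. (Wedge: pb − ps = 28.)
Burden on buyers: $8; on sellers: $20. (They sum to $28.)
The less price-elastic side of the market bears the larger share of a per-unit tax.

Buyers bear $8 per bottle; sellers bear $20 per bottle.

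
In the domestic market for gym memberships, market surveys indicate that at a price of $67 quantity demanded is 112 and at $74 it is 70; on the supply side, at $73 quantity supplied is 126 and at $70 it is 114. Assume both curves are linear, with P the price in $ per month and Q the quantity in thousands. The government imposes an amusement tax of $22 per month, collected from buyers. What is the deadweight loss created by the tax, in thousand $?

Demand slope: (70 − 112)/(74 − 67) = -6, so Qd = 514 − 6P.
Supply slope: (114 − 126)/(70 − 73) = 4, so Qs = 4P − 166.
Before the tax: set 514 − 6P = 4P − 166 → P* = $68, Q* = 106.
With the tax collected from buyers, demand (in seller-price terms) shifts: Qd = 514 − 6(P + 22).
Solving gives Q = 53.2 with buyers paying $76.8 and suppliers receiving $54.8 (the $22 wedge).
Quantity falls by |ΔQ| = |106 − 53.2| = 52.8.
DWL = ½ · t · |ΔQ| = ½ · 22 · 52.8 = $580.8.

Deadweight loss = $580.8 thousand.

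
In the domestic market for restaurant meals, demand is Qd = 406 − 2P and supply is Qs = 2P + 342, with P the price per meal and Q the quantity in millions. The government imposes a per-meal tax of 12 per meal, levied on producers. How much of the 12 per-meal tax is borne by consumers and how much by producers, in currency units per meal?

Without the tax, 406 − 2P = 2P + 342 gives 4P = 64, so P* = 16 and Q* = 374.
With the tax collected from producers, supply shifts: Qs = 2(P − 12) + 342.
New equilibrium: consumers pay 22, producers receive 10, Q = 362. (Wedge: Pb − Ps = 12.)
Burden on consumers: 6; on producers: 6. (They sum to 12.)

Consumers bear 6 per meal; producers bear 6 per meal.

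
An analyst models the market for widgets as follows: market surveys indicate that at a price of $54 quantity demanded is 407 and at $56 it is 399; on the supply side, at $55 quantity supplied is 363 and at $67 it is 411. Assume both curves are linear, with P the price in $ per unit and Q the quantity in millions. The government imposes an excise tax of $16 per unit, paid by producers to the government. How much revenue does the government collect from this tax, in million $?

Tax revenue = $5616 million.

Demand slope: (399 − 407)/(56 − 54) = -4, so Qd = 623 − 4P.
Supply slope: (411 − 363)/(67 − 55) = 4, so Qs = 4P + 143.
Before the tax: set 623 − 4P = 4P + 143 → P* = $60, Q* = 383.
With the tax collected from producers, supply shifts: Qs = 4(P − 16) + 143.
Solving gives Q = 351 with consumers paying $68 and producers receiving $52 (the $16 wedge).
Revenue = t · Q = 16 · 351 = $5616.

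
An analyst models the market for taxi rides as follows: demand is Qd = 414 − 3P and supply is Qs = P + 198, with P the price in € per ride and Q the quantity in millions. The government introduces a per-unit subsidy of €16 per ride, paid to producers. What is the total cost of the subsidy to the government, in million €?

Without the subsidy, 414 − 3P = P + 198 gives 4P = 216, so P* = €54 and Q* = 252.
With a per-unit subsidy paid to producers, each receives P + 16 per unit sold, so supply becomes Qs = (P + 16) + 198.
New equilibrium: buyers pay €50, producers receive €66, Q = 264. (Wedge: Pb − Ps = −16.)
Outlay = t · Q = 16 · 264 = €4224.

Government outlay = €4224 million.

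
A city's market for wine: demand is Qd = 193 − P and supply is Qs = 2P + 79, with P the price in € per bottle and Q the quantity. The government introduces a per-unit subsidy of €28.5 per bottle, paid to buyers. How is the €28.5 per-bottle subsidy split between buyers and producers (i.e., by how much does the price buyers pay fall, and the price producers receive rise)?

Without the subsidy, 193 − P = 2P + 79 gives 3P = 114, so P* = €38 and Q* = 155.
With a per-unit subsidy paid to buyers, each effectively pays P − 28.5, so demand becomes Qd = 193 − (P − 28.5).
New equilibrium: buyers pay €19, producers receive €47.5, Q = 174. (Wedge: Pb − Ps = −28.5.)
Gain to buyers: €19; to producers: €9.5. (They sum to €28.5.)

Buyers gain €19 per bottle; producers gain €9.5 per bottle.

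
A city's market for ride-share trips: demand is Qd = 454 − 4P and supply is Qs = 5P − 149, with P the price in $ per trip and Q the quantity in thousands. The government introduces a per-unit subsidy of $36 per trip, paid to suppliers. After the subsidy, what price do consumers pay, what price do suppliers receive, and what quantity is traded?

Before the subsidy: set 454 − 4P = 5P − 149 → P* = $67, Q* = 186.
With a per-unit subsidy paid to suppliers, each receives P + 36 per unit sold, so supply becomes Qs = 5(P + 36) − 149.
New equilibrium: consumers pay $47, suppliers receive $83, Q = 266. (Wedge: Pb − Ps = −36.)

Consumers pay $47; suppliers receive $83; quantity = 266.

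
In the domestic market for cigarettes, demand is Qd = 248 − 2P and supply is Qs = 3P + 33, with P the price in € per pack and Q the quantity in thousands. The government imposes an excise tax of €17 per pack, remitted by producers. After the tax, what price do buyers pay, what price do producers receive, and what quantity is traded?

Buyers pay €53.2; producers receive €36.2; quantity = 141.6.

Without the tax, 248 − 2P = 3P + 33 gives 5P = 215, so P* = €43 and Q* = 162.
With the tax collected from producers, supply shifts: Qs = 3(P − 17) + 33.
Solving gives Q = 141.6 with buyers paying €53.2 and producers receiving €36.2 (the €17 wedge).
The less price-elastic side of the market bears the larger share of a per-unit tax.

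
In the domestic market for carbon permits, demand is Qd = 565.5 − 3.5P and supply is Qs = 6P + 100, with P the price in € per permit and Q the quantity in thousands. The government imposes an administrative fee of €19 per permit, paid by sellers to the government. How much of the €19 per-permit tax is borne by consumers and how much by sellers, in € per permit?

Before the tax: set 565.5 − 3.5P = 6P + 100 → P* = €49, Q* = 394.
With the tax collected from sellers, supply shifts: Qs = 6(P − 19) + 100.
Solving gives Q = 352 with consumers paying €61 and sellers receiving €42 (the €19 wedge).
Burden on consumers: €12; on sellers: €7. (They sum to €19.)

Consumers bear €12 per permit; sellers bear €7 per permit.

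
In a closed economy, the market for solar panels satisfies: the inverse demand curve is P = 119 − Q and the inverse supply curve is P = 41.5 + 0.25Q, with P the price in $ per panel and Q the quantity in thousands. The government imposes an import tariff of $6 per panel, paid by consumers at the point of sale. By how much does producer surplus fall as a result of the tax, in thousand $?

Producer surplus falls by $71.52 thousand.

Rewrite in direct form: Qd = 119 − P and Qs = 4P − 166.
Before the tax: set 119 − P = 4P − 166 → P* = $57, Q* = 62.
With the tax collected from consumers, demand (in seller-price terms) shifts: Qd = 119 − (P + 6).
Solving gives Q = 57.2 with consumers paying $61.8 and sellers receiving $55.8 (the $6 wedge).
ΔPS is the trapezoid between Q = 57.2 and Q = 62 of height $1.2: ½ · (62 + 57.2) · 1.2 = $71.52.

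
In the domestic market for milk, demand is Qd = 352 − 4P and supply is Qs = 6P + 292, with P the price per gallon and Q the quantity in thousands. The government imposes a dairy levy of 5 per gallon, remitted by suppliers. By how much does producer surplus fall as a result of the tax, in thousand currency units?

Producer surplus falls by 644 thousand.

Before the tax: set 352 − 4P = 6P + 292 → P* = 6, Q* = 328.
With the tax collected from suppliers, supply shifts: Qs = 6(P − 5) + 292.
New equilibrium: consumers pay 9, suppliers receive 4, Q = 316. (Wedge: Pb − Ps = 5.)
ΔPS is the trapezoid between Q = 316 and Q = 328 of height 2: ½ · (328 + 316) · 2 = 644.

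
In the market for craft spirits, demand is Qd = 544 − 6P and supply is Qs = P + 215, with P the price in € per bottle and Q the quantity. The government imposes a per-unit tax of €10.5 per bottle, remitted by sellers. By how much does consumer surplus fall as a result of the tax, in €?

Without the tax, 544 − 6P = P + 215 gives 7P = 329, so P* = €47 and Q* = 262.
With the tax collected from sellers, supply shifts: Qs = (P − 10.5) + 215.
Solving gives Q = 253 with consumers paying €48.5 and sellers receiving €38 (the €10.5 wedge).
ΔCS is the trapezoid between Q = 253 and Q = 262 of height €1.5: ½ · (262 + 253) · 1.5 = €386.25.

Consumer surplus falls by €386.25.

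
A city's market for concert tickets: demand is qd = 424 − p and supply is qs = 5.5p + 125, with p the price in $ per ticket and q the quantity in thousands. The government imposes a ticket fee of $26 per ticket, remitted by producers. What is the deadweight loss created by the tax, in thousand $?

Deadweight loss = $286 thousand.

Without the tax, 424 − p = 5.5p + 125 gives 6.5p = 299, so p* = $46 and q* = 378.
With the tax collected from producers, supply shifts: qs = 5.5(p − 26) + 125.
Solving gives q = 356 with buyers paying $68 and producers receiving $42 (the $26 wedge).
Quantity falls by |ΔQ| = |378 − 356| = 22.
DWL = ½ · t · |ΔQ| = ½ · 26 · 22 = $286.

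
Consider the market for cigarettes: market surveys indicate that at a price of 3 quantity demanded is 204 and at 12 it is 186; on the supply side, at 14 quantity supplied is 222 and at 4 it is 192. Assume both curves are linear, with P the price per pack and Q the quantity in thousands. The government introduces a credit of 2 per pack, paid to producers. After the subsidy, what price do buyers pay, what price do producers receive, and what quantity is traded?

Demand slope: (186 − 204)/(12 − 3) = -2, so Qd = 210 − 2P.
Supply slope: (192 − 222)/(4 − 14) = 3, so Qs = 3P + 180.
Before the subsidy: set 210 − 2P = 3P + 180 → P* = 6, Q* = 198.
With a per-unit subsidy paid to producers, each receives P + 2 per unit sold, so supply becomes Qs = 3(P + 2) + 180.
Solving gives Q = 200.4 with buyers paying 4.8 and producers receiving 6.8 (the 2 wedge).

Buyers pay 4.8; producers receive 6.8; quantity = 200.4.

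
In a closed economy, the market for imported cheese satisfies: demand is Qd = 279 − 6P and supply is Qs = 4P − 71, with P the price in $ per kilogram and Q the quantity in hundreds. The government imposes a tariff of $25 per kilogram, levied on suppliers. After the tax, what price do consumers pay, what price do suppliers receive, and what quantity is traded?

Before the tax: set 279 − 6P = 4P − 71 → P* = $35, Q* = 69.
With the tax collected from suppliers, supply shifts: Qs = 4(P − 25) − 71.
Solving gives Q = 9 with consumers paying $45 and suppliers receiving $20 (the $25 wedge).

Consumers pay $45; suppliers receive $20; quantity = 9.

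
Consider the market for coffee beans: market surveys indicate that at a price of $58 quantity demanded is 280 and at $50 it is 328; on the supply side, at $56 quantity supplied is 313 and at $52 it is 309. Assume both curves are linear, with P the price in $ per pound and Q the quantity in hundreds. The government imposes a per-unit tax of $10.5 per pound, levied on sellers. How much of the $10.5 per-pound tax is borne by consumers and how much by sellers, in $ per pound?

Consumers bear $1.5 per pound; sellers bear $9 per pound.

Demand slope: (328 − 280)/(50 − 58) = -6, so Qd = 628 − 6P.
Supply slope: (309 − 313)/(52 − 56) = 1, so Qs = P + 257.
Without the tax, 628 − 6P = P + 257 gives 7P = 371, so P* = $53 and Q* = 310.
With the tax collected from sellers, supply shifts: Qs = (P − 10.5) + 257.
Solving gives Q = 301 with consumers paying $54.5 and sellers receiving $44 (the $10.5 wedge).
Burden on consumers: $1.5; on sellers: $9. (They sum to $10.5.)
The less price-elastic side of the market bears the larger share of a per-unit tax.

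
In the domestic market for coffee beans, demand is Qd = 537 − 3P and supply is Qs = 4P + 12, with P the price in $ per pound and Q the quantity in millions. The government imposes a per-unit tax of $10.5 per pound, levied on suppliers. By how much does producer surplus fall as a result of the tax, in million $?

Without the tax, 537 − 3P = 4P + 12 gives 7P = 525, so P* = $75 and Q* = 312.
With the tax collected from suppliers, supply shifts: Qs = 4(P − 10.5) + 12.
Solving gives Q = 294 with buyers paying $81 and suppliers receiving $70.5 (the $10.5 wedge).
ΔPS is the trapezoid between Q = 294 and Q = 312 of height $4.5: ½ · (312 + 294) · 4.5 = $1363.5.

Producer surplus falls by $1363.5 million.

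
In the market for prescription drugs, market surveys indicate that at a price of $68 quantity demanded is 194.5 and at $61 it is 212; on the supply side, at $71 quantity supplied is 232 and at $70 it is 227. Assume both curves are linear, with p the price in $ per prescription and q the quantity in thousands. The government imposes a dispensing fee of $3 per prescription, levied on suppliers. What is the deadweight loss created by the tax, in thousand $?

Deadweight loss = $7.5 thousand.

Demand slope: (212 − 194.5)/(61 − 68) = -2.5, so qd = 364.5 − 2.5p.
Supply slope: (227 − 232)/(70 − 71) = 5, so qs = 5p − 123.
Without the tax, 364.5 − 2.5p = 5p − 123 gives 7.5p = 487.5, so p* = $65 and q* = 202.
With the tax collected from suppliers, supply shifts: qs = 5(p − 3) − 123.
Solving gives q = 197 with buyers paying $67 and suppliers receiving $64 (the $3 wedge).
Quantity falls by |ΔQ| = |202 − 197| = 5.
DWL = ½ · t · |ΔQ| = ½ · 3 · 5 = $7.5.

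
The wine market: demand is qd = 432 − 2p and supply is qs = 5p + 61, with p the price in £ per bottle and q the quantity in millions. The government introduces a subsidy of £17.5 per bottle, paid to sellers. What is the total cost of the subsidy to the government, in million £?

Government outlay = £6142.5 million.

Before the subsidy: set 432 − 2p = 5p + 61 → p* = £53, q* = 326.
With a per-unit subsidy paid to sellers, each receives p + 17.5 per unit sold, so supply becomes qs = 5(p + 17.5) + 61.
New equilibrium: buyers pay £40.5, sellers receive £58, q = 351. (Wedge: pb − ps = −17.5.)
Outlay = t · Q = 17.5 · 351 = £6142.5.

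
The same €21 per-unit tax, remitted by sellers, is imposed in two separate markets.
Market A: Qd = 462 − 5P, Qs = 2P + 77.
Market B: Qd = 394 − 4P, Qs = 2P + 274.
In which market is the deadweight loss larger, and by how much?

Market A, by €21.

Market A: pre-tax P* = €55, Q* = 187; post-tax Q = 157; deadweight loss = €315.
Market B: pre-tax P* = €20, Q* = 314; post-tax Q = 286; deadweight loss = €294.
Difference: €315 vs €294 → market A is larger by €21.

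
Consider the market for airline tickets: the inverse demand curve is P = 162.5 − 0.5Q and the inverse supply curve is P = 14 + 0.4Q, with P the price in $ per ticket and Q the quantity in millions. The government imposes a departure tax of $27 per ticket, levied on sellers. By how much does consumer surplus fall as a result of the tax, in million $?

Rewrite in direct form: Qd = 325 − 2P and Qs = 2.5P − 35.
Before the tax: set 325 − 2P = 2.5P − 35 → P* = $80, Q* = 165.
With the tax collected from sellers, supply shifts: Qs = 2.5(P − 27) − 35.
New equilibrium: buyers pay $95, sellers receive $68, Q = 135. (Wedge: Pb − Ps = 27.)
ΔCS is the trapezoid between Q = 135 and Q = 165 of height $15: ½ · (165 + 135) · 15 = $2250.

Consumer surplus falls by $2250 million.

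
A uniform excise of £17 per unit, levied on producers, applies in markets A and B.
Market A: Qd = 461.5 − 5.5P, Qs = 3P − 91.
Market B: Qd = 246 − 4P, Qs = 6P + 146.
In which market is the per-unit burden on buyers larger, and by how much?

Market A: pre-tax P* = £65, Q* = 104; post-tax Q = 71; per-unit burden on buyers = £6.
Market B: pre-tax P* = £10, Q* = 206; post-tax Q = 165.2; per-unit burden on buyers = £10.2.
Difference: £6 vs £10.2 → market B is larger by £4.2.

Market B, by £4.2.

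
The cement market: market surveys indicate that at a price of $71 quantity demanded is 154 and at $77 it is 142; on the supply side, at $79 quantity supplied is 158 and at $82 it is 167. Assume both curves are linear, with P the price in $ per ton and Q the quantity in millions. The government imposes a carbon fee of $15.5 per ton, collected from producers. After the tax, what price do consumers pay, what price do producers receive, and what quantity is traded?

Consumers pay $84.3; producers receive $68.8; quantity = 127.4.

Demand slope: (142 − 154)/(77 − 71) = -2, so Qd = 296 − 2P.
Supply slope: (167 − 158)/(82 − 79) = 3, so Qs = 3P − 79.
Without the tax, 296 − 2P = 3P − 79 gives 5P = 375, so P* = $75 and Q* = 146.
With the tax collected from producers, supply shifts: Qs = 3(P − 15.5) − 79.
Solving gives Q = 127.4 with consumers paying $84.3 and producers receiving $68.8 (the $15.5 wedge).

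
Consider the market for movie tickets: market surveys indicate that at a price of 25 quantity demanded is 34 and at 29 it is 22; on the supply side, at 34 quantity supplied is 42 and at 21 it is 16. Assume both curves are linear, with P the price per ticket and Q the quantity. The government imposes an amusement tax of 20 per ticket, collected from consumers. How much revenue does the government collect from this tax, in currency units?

Tax revenue = 80.

Demand slope: (22 − 34)/(29 − 25) = -3, so Qd = 109 − 3P.
Supply slope: (16 − 42)/(21 − 34) = 2, so Qs = 2P − 26.
Without the tax, 109 − 3P = 2P − 26 gives 5P = 135, so P* = 27 and Q* = 28.
With the tax collected from consumers, demand (in seller-price terms) shifts: Qd = 109 − 3(P + 20).
New equilibrium: consumers pay 35, sellers receive 15, Q = 4. (Wedge: Pb − Ps = 20.)
Revenue = t · Q = 20 · 4 = 80.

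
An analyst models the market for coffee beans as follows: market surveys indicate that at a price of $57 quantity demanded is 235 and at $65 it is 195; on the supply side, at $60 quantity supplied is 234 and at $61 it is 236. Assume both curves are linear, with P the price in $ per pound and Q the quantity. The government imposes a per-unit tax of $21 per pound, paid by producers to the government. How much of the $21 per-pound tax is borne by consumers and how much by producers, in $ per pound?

Consumers bear $6 per pound; producers bear $15 per pound.

Demand slope: (195 − 235)/(65 − 57) = -5, so Qd = 520 − 5P.
Supply slope: (236 − 234)/(61 − 60) = 2, so Qs = 2P + 114.
Without the tax, 520 − 5P = 2P + 114 gives 7P = 406, so P* = $58 and Q* = 230.
With the tax collected from producers, supply shifts: Qs = 2(P − 21) + 114.
New equilibrium: consumers pay $64, producers receive $43, Q = 200. (Wedge: Pb − Ps = 21.)
Burden on consumers: $6; on producers: $15. (They sum to $21.)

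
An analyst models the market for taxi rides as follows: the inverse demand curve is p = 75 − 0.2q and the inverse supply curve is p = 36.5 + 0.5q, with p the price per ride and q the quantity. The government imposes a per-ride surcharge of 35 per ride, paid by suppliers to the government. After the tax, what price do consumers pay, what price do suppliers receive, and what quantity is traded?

Inverting to q(p) form: qd = 375 − 5p; qs = 2p − 73.
Before the tax: set 375 − 5p = 2p − 73 → p* = 64, q* = 55.
With the tax collected from suppliers, supply shifts: qs = 2(p − 35) − 73.
Solving gives q = 5 with consumers paying 74 and suppliers receiving 39 (the 35 wedge).

Consumers pay 74; suppliers receive 39; quantity = 5.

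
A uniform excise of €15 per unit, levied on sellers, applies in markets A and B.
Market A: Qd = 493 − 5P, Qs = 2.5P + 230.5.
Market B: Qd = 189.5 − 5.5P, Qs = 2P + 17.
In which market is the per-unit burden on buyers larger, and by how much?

Market A: pre-tax P* = €35, Q* = 318; post-tax Q = 293; per-unit burden on buyers = €5.
Market B: pre-tax P* = €23, Q* = 63; post-tax Q = 41; per-unit burden on buyers = €4.
Difference: €5 vs €4 → market A is larger by €1.

Market A, by €1.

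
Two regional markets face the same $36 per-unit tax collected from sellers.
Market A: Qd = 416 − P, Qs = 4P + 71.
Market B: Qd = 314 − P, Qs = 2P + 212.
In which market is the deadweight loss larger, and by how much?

Market A: pre-tax P* = $69, Q* = 347; post-tax Q = 318.2; deadweight loss = $518.4.
Market B: pre-tax P* = $34, Q* = 280; post-tax Q = 256; deadweight loss = $432.
Difference: $518.4 vs $432 → market A is larger by $86.4.

Market A, by $86.4.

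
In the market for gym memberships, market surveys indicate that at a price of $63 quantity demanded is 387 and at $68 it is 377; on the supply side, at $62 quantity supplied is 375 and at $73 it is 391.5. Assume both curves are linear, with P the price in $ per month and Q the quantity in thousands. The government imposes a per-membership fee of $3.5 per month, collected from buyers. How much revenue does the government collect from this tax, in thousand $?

Demand slope: (377 − 387)/(68 − 63) = -2, so Qd = 513 − 2P.
Supply slope: (391.5 − 375)/(73 − 62) = 1.5, so Qs = 1.5P + 282.
Without the tax, 513 − 2P = 1.5P + 282 gives 3.5P = 231, so P* = $66 and Q* = 381.
With the tax collected from buyers, demand (in seller-price terms) shifts: Qd = 513 − 2(P + 3.5).
Solving gives Q = 378 with buyers paying $67.5 and suppliers receiving $64 (the $3.5 wedge).
Revenue = t · Q = 3.5 · 378 = $1323.

Tax revenue = $1323 thousand.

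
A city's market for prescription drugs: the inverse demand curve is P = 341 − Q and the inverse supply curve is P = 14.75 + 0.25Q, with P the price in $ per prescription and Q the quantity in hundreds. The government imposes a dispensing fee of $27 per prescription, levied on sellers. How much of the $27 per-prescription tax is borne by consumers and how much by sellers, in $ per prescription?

Rewrite in direct form: Qd = 341 − P and Qs = 4P − 59.
Without the tax, 341 − P = 4P − 59 gives 5P = 400, so P* = $80 and Q* = 261.
With the tax collected from sellers, supply shifts: Qs = 4(P − 27) − 59.
Solving gives Q = 239.4 with consumers paying $101.6 and sellers receiving $74.6 (the $27 wedge).
Burden on consumers: $21.6; on sellers: $5.4. (They sum to $27.)
The less price-elastic side of the market bears the larger share of a per-unit tax.

Consumers bear $21.6 per prescription; sellers bear $5.4 per prescription.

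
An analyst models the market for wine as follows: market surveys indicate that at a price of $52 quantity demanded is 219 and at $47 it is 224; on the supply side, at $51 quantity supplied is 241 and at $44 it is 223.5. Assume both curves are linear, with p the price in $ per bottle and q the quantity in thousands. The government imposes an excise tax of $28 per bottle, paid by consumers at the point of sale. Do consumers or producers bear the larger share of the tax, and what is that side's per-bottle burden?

Consumers bear the larger share: $20 per bottle.

Demand slope: (224 − 219)/(47 − 52) = -1, so qd = 271 − p.
Supply slope: (223.5 − 241)/(44 − 51) = 2.5, so qs = 2.5p + 113.5.
Without the tax, 271 − p = 2.5p + 113.5 gives 3.5p = 157.5, so p* = $45 and q* = 226.
With the tax collected from consumers, demand (in seller-price terms) shifts: qd = 271 − (p + 28).
New equilibrium: consumers pay $65, producers receive $37, q = 206. (Wedge: pb − ps = 28.)
Per-bottle burden: consumers $20, producers $8.
Consumers take the larger share because demand is less price-elastic here (demand slope 1 vs supply slope 2.5).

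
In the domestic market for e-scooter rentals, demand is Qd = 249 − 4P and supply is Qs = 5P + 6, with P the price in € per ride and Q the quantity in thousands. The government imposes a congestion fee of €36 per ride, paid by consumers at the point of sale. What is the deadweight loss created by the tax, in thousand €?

Before the tax: set 249 − 4P = 5P + 6 → P* = €27, Q* = 141.
With the tax collected from consumers, demand (in seller-price terms) shifts: Qd = 249 − 4(P + 36).
Solving gives Q = 61 with consumers paying €47 and producers receiving €11 (the €36 wedge).
Quantity falls by |ΔQ| = |141 − 61| = 80.
DWL = ½ · t · |ΔQ| = ½ · 36 · 80 = €1440.

Deadweight loss = €1440 thousand.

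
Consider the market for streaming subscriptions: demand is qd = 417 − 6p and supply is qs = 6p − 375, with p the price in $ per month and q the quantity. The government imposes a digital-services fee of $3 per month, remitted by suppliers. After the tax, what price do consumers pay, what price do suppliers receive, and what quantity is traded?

Consumers pay $67.5; suppliers receive $64.5; quantity = 12.

Without the tax, 417 − 6p = 6p − 375 gives 12p = 792, so p* = $66 and q* = 21.
With the tax collected from suppliers, supply shifts: qs = 6(p − 3) − 375.
Solving gives q = 12 with consumers paying $67.5 and suppliers receiving $64.5 (the $3 wedge).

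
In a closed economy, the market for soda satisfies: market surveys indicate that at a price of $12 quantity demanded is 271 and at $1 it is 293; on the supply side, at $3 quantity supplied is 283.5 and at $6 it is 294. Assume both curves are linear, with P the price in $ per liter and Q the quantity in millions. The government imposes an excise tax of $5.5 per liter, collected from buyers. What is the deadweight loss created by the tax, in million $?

Demand slope: (293 − 271)/(1 − 12) = -2, so Qd = 295 − 2P.
Supply slope: (294 − 283.5)/(6 − 3) = 3.5, so Qs = 3.5P + 273.
Without the tax, 295 − 2P = 3.5P + 273 gives 5.5P = 22, so P* = $4 and Q* = 287.
With the tax collected from buyers, demand (in seller-price terms) shifts: Qd = 295 − 2(P + 5.5).
Solving gives Q = 280 with buyers paying $7.5 and producers receiving $2 (the $5.5 wedge).
Quantity falls by |ΔQ| = |287 − 280| = 7.
DWL = ½ · t · |ΔQ| = ½ · 5.5 · 7 = $19.25.

Deadweight loss = $19.25 million.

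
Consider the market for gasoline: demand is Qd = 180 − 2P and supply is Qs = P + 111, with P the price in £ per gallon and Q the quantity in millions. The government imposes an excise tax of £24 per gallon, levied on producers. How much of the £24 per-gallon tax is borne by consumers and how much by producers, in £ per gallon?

Without the tax, 180 − 2P = P + 111 gives 3P = 69, so P* = £23 and Q* = 134.
With the tax collected from producers, supply shifts: Qs = (P − 24) + 111.
Solving gives Q = 118 with consumers paying £31 and producers receiving £7 (the £24 wedge).
Burden on consumers: £8; on producers: £16. (They sum to £24.)

Consumers bear £8 per gallon; producers bear £16 per gallon.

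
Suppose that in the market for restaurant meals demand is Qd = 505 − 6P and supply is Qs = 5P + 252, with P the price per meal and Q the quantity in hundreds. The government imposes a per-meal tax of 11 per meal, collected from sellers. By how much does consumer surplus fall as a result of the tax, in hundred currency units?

Consumer surplus falls by 1760 hundred.

Before the tax: set 505 − 6P = 5P + 252 → P* = 23, Q* = 367.
With the tax collected from sellers, supply shifts: Qs = 5(P − 11) + 252.
Solving gives Q = 337 with consumers paying 28 and sellers receiving 17 (the 11 wedge).
ΔCS is the trapezoid between Q = 337 and Q = 367 of height 5: ½ · (367 + 337) · 5 = 1760.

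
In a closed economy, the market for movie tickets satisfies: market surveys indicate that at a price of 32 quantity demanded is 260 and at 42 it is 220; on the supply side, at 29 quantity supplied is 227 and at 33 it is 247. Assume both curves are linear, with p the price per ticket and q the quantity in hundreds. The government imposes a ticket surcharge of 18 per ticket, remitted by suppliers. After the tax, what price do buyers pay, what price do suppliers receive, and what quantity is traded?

Buyers pay 44; suppliers receive 26; quantity = 212.

Demand slope: (220 − 260)/(42 − 32) = -4, so qd = 388 − 4p.
Supply slope: (247 − 227)/(33 − 29) = 5, so qs = 5p + 82.
Without the tax, 388 − 4p = 5p + 82 gives 9p = 306, so p* = 34 and q* = 252.
With the tax collected from suppliers, supply shifts: qs = 5(p − 18) + 82.
New equilibrium: buyers pay 44, suppliers receive 26, q = 212. (Wedge: pb − ps = 18.)
The less price-elastic side of the market bears the larger share of a per-unit tax.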